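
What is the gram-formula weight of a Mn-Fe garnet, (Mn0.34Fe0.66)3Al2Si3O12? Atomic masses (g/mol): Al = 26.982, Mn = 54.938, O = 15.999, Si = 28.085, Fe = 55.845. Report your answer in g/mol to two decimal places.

496.82 g/mol

The formula mass is the sum 1.02·54.938 + 1.98·55.845 + 2·26.982 + 3·28.085 + 12·15.999.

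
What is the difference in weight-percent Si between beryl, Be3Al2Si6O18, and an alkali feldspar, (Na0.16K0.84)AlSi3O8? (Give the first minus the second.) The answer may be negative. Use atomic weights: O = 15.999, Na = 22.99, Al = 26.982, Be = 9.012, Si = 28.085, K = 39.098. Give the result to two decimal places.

0.80 percentage points

First mineral: 168.510 g Si in 537.492 g formula = 31.35 wt% Si.
Second mineral: 84.255 g Si in 275.750 g formula = 30.55 wt% Si.
31.35% − 30.55% gives a difference of 0.80 percentage points.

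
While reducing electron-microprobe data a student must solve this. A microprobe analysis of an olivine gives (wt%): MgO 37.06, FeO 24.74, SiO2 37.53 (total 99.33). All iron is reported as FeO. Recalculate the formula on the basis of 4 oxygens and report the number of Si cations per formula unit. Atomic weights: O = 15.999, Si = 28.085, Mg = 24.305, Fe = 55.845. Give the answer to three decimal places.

37.06 wt% MgO ÷ 40.304 g/mol = 0.91951 mol, giving 0.91951 Mg and 0.91951 O.
24.74 wt% FeO ÷ 71.844 g/mol = 0.34436 mol, giving 0.34436 Fe and 0.34436 O.
37.53 wt% SiO2 ÷ 60.083 g/mol = 0.62464 mol, giving 0.62464 Si and 1.24928 O.
Oxygen sums to 2.51315; scaling by 4/2.51315 = 1.59163 puts the formula on 4 O.
Si: 0.62464 × 1.59163 = 0.994 atoms per formula unit.

0.994 Si apfu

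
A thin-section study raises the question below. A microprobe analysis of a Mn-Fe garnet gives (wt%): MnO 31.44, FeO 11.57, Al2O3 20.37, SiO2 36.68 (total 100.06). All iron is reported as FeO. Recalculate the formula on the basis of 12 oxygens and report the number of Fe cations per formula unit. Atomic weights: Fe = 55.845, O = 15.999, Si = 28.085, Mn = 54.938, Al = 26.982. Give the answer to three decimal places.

MnO: 31.44/70.937 = 0.44321 mol → 0.44321 mol Mn, 0.44321 mol O.
FeO: 11.57/71.844 = 0.16104 mol → 0.16104 mol Fe, 0.16104 mol O.
Al2O3: 20.37/101.961 = 0.19978 mol → 0.39956 mol Al, 0.59934 mol O.
SiO2: 36.68/60.083 = 0.61049 mol → 0.61049 mol Si, 1.22098 mol O.
Total oxygen = 2.42457 mol. Normalization factor = 12/2.42457 = 4.94933.
Fe per 12 O = 0.16104 × 4.94933 = 0.797.

0.797 Fe apfu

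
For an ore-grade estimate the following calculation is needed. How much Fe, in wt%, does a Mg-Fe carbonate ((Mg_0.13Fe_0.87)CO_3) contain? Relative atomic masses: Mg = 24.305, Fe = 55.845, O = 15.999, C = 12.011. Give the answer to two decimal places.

Molar mass of (Mg_0.13Fe_0.87)CO_3: 0.13·24.305 + 0.87·55.845 + 1·12.011 + 3·15.999 = 111.753 g/mol.
Mass of Fe per formula unit: 0.87 × 55.845 = 48.585 g.
Weight fraction Fe = 48.585 / 111.753 = 0.4348.

43.48 wt%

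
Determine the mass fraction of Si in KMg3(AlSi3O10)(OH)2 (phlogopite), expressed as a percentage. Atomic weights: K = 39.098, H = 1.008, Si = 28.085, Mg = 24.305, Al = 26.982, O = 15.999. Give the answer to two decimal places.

20.19 wt%

Molar mass of KMg3(AlSi3O10)(OH)2: 1×39.098 + 3×24.305 + 1×26.982 + 3×28.085 + 12×15.999 + 2×1.008 = 417.254 g/mol.
Mass of Si per formula unit: 3 × 28.085 = 84.255 g.
Weight fraction Si = 84.255 / 417.254 = 0.2019.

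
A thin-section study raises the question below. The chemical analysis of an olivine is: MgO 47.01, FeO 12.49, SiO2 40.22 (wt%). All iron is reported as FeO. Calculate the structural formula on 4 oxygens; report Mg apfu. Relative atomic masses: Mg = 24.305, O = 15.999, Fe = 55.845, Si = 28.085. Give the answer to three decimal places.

1.741 Mg apfu

MgO: 47.01/40.304 = 1.16639 mol → 1.16639 mol Mg, 1.16639 mol O.
FeO: 12.49/71.844 = 0.17385 mol → 0.17385 mol Fe, 0.17385 mol O.
SiO2: 40.22/60.083 = 0.66941 mol → 0.66941 mol Si, 1.33882 mol O.
Total oxygen = 2.67906 mol. Normalization factor = 4/2.67906 = 1.49306.
Mg per 4 O = 1.16639 × 1.49306 = 1.741.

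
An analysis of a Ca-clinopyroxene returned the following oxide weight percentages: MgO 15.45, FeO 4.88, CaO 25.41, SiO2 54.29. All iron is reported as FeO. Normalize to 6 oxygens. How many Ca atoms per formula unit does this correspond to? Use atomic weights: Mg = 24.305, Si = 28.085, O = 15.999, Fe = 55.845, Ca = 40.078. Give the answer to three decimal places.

1.003 Ca apfu

MgO (M=40.304): mol = 0.38334; Mg = 0.38334, O = 0.38334.
FeO (M=71.844): mol = 0.06792; Fe = 0.06792, O = 0.06792.
CaO (M=56.077): mol = 0.45313; Ca = 0.45313, O = 0.45313.
SiO2 (M=60.083): mol = 0.90358; Si = 0.90358, O = 1.80716.
ΣO = 2.71155; factor = 6/ΣO = 2.21276.
Ca apfu = 0.45313 × 2.21276 = 1.003.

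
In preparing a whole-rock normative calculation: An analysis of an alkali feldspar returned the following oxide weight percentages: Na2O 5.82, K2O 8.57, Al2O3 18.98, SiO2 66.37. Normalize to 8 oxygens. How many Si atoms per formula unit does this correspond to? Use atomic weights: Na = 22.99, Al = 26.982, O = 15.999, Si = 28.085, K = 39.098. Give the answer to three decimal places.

Na2O: 5.82/61.979 = 0.09390 mol → 0.18780 mol Na, 0.09390 mol O.
K2O: 8.57/94.195 = 0.09098 mol → 0.18196 mol K, 0.09098 mol O.
Al2O3: 18.98/101.961 = 0.18615 mol → 0.37230 mol Al, 0.55845 mol O.
SiO2: 66.37/60.083 = 1.10464 mol → 1.10464 mol Si, 2.20928 mol O.
Total oxygen = 2.95261 mol. Normalization factor = 8/2.95261 = 2.70947.
Si per 8 O = 1.10464 × 2.70947 = 2.993.

2.993 Si apfu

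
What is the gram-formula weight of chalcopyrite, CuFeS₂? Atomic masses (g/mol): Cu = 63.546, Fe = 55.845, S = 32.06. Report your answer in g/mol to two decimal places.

183.51 g/mol

M = 1*63.546 + 1*55.845 + 2*32.06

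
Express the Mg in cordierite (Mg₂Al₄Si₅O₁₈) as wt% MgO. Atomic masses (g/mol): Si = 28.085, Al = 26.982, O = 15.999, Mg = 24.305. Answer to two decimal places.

13.78 wt%

M(Mg₂Al₄Si₅O₁₈) = 584.945 g/mol; M(MgO) = 40.304 g/mol.
Moles MgO per formula unit = 2 Mg ÷ 1 = 2.0000.
MgO fraction = (2.0000 × 40.304) / 584.945 = 80.608/584.945 = 0.1378.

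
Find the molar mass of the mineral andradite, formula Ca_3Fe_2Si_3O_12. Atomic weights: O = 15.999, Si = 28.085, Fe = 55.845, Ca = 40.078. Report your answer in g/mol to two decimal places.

Ca: 3 × 40.078 = 120.2340
Fe: 2 × 55.845 = 111.6900
Si: 3 × 28.085 = 84.2550
O: 12 × 15.999 = 191.9880
Summing the contributions gives the formula mass.

508.17 g/mol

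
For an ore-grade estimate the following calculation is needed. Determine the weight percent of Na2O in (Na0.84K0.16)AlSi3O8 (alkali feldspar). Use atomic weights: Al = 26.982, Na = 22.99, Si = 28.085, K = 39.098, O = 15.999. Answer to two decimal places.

M((Na0.84K0.16)AlSi3O8) = 264.796 g/mol; M(Na2O) = 61.979 g/mol.
Moles Na2O per formula unit = 0.84 Na ÷ 2 = 0.4200.
Na2O fraction = (0.4200 × 61.979) / 264.796 = 26.031/264.796 = 0.0983.

9.83 wt%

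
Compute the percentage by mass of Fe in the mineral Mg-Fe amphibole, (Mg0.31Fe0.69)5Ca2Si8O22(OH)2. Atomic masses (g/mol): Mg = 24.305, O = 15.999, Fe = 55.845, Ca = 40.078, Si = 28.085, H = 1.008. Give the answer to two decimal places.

20.92 mass %

M((Mg0.31Fe0.69)5Ca2Si8O22(OH)2) = 921.166 g/mol.
Fe contributes 3.45 × 55.845 = 192.665 g per mole.
192.665/921.166 = 0.2092 → 20.92%.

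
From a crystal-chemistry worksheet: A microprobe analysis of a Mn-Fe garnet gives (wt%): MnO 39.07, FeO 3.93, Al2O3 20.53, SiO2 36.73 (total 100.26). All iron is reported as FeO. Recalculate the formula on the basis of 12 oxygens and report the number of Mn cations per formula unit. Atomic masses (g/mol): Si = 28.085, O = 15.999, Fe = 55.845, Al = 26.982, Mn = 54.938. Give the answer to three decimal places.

MnO (M=70.937): mol = 0.55077; Mn = 0.55077, O = 0.55077.
FeO (M=71.844): mol = 0.05470; Fe = 0.05470, O = 0.05470.
Al2O3 (M=101.961): mol = 0.20135; Al = 0.40270, O = 0.60405.
SiO2 (M=60.083): mol = 0.61132; Si = 0.61132, O = 1.22264.
ΣO = 2.43216; factor = 12/ΣO = 4.93389.
Mn apfu = 0.55077 × 4.93389 = 2.717.

2.717 Mn apfu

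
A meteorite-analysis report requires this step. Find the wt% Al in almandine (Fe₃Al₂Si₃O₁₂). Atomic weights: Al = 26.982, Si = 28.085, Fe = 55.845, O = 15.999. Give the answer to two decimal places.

M(Fe₃Al₂Si₃O₁₂) = 497.742 g/mol.
Al contributes 2 × 26.982 = 53.964 g per mole.
53.964/497.742 = 0.1084 → 10.84%.

10.84 wt%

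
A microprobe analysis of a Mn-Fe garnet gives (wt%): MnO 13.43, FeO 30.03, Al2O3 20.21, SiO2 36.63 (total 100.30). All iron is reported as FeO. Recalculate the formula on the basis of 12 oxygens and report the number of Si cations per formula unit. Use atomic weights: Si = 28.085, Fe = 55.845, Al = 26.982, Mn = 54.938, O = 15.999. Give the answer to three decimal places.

3.022 Si apfu

MnO (M=70.937): mol = 0.18932; Mn = 0.18932, O = 0.18932.
FeO (M=71.844): mol = 0.41799; Fe = 0.41799, O = 0.41799.
Al2O3 (M=101.961): mol = 0.19821; Al = 0.39642, O = 0.59463.
SiO2 (M=60.083): mol = 0.60966; Si = 0.60966, O = 1.21932.
ΣO = 2.42126; factor = 12/ΣO = 4.95610.
Si apfu = 0.60966 × 4.95610 = 3.022.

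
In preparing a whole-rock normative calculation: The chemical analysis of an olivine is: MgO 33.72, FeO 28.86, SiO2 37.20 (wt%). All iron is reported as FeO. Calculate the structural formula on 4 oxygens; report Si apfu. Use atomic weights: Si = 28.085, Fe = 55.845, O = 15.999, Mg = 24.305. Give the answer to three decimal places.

1.000 Si apfu

MgO: 33.72/40.304 = 0.83664 mol → 0.83664 mol Mg, 0.83664 mol O.
FeO: 28.86/71.844 = 0.40170 mol → 0.40170 mol Fe, 0.40170 mol O.
SiO2: 37.20/60.083 = 0.61914 mol → 0.61914 mol Si, 1.23828 mol O.
Total oxygen = 2.47662 mol. Normalization factor = 4/2.47662 = 1.61510.
Si per 4 O = 0.61914 × 1.61510 = 1.000.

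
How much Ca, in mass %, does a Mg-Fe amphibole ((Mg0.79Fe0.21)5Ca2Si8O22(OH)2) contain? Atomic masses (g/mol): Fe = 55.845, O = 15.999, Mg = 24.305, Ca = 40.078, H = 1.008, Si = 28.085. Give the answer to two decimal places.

M((Mg0.79Fe0.21)5Ca2Si8O22(OH)2) = 845.470 g/mol.
Ca contributes 2 × 40.078 = 80.156 g per mole.
80.156/845.470 = 0.0948 → 9.48%.

9.48 mass %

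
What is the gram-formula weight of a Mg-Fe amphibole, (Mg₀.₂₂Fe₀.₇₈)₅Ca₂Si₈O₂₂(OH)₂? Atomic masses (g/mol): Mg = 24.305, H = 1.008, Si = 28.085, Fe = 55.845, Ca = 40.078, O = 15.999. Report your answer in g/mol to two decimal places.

935.36 g/mol

Mg: 1.10 × 24.305 = 26.7355
Fe: 3.90 × 55.845 = 217.7955
Ca: 2 × 40.078 = 80.1560
Si: 8 × 28.085 = 224.6800
O: 24 × 15.999 = 383.9760
H: 2 × 1.008 = 2.0160
Summing the contributions gives the formula mass.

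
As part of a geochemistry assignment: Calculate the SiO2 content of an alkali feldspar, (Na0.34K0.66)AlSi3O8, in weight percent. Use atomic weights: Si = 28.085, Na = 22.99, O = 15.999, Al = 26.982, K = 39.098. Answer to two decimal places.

66.06 wt%

M((Na0.34K0.66)AlSi3O8) = 272.850 g/mol; M(SiO2) = 60.083 g/mol.
Moles SiO2 per formula unit = 3 Si ÷ 1 = 3.0000.
SiO2 fraction = (3.0000 × 60.083) / 272.850 = 180.249/272.850 = 0.6606.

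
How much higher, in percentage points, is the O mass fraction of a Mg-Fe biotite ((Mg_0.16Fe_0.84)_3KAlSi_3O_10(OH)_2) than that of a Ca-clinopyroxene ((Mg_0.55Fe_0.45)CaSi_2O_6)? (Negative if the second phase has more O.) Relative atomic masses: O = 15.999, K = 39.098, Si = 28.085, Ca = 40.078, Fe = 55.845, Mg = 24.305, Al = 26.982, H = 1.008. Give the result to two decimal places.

First mineral: 191.988 g O in 496.735 g formula = 38.65 wt% O.
Second mineral: 95.994 g O in 230.740 g formula = 41.60 wt% O.
38.65% − 41.60% gives a difference of -2.95 percentage points.

-2.95 percentage points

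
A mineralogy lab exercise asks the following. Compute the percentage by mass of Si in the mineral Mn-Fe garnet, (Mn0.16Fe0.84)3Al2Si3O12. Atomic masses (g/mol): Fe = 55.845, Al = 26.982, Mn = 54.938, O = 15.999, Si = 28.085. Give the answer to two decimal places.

Formula mass = 0.48*54.938 + 2.52*55.845 + 2*26.982 + 3*28.085 + 12*15.999 = 497.307 g/mol, of which 84.255 g is Si.
So Si makes up 84.255/497.307 = 0.1694 of the mass, i.e. 16.94%.

16.94 mass %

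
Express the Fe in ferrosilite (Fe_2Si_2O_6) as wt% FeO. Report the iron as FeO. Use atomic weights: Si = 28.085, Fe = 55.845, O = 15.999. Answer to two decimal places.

Molar mass of Fe_2Si_2O_6 = 2*55.845 + 2*28.085 + 6*15.999 = 263.854 g/mol.
Each formula unit contains 2 Fe, equivalent to 2/1 = 2.0000 mol FeO.
M(FeO) = 1×55.845 + 1×15.999 = 71.844 g/mol.
Mass of FeO per formula unit = 2.0000 × 71.844 = 143.688 g.
FeO wt% = 143.688 / 263.854 × 100 = 54.46%.

54.46 wt%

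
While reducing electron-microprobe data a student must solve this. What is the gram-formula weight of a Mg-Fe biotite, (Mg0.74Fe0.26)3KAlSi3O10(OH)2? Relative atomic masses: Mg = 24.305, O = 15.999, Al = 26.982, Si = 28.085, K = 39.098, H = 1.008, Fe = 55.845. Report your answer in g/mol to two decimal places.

M = 2.22(24.305) + 0.78(55.845) + 1(39.098) + 1(26.982) + 3(28.085) + 12(15.999) + 2(1.008)

441.86 g/mol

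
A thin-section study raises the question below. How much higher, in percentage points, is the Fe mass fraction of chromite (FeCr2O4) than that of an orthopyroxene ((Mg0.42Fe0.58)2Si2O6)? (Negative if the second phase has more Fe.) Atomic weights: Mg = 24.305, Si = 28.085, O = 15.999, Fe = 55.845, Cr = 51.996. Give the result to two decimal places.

-2.34 percentage points

First mineral: 55.845 g Fe in 223.833 g formula = 24.95 wt% Fe.
Second mineral: 64.780 g Fe in 237.360 g formula = 27.29 wt% Fe.
24.95% − 27.29% gives a difference of -2.34 percentage points.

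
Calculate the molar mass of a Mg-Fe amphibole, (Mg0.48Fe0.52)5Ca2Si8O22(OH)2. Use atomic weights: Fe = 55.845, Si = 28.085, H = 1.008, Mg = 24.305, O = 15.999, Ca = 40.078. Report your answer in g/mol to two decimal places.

894.36 g/mol

Mg: 2.40 × 24.305 = 58.3320
Fe: 2.60 × 55.845 = 145.1970
Ca: 2 × 40.078 = 80.1560
Si: 8 × 28.085 = 224.6800
O: 24 × 15.999 = 383.9760
H: 2 × 1.008 = 2.0160
Summing the contributions gives the formula mass.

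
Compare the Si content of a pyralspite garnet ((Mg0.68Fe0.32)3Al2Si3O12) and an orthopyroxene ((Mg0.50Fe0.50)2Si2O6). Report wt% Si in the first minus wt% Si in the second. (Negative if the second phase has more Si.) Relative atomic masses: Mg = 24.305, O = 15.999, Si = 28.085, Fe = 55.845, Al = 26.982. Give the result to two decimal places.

-4.74 percentage points

Si in (Mg0.68Fe0.32)3Al2Si3O12: molar mass 433.400 g/mol; 3×28.085 = 84.255 g → 19.44 wt%.
Si in (Mg0.50Fe0.50)2Si2O6: molar mass 232.314 g/mol; 2×28.085 = 56.170 g → 24.18 wt%.
Difference = 19.44 − 24.18 = -4.74 percentage points.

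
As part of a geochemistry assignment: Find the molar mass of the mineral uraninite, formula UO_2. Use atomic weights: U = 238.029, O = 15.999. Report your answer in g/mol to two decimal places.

270.03 g/mol

U: 1 × 238.029 = 238.0290
O: 2 × 15.999 = 31.9980
Summing the contributions gives the formula mass.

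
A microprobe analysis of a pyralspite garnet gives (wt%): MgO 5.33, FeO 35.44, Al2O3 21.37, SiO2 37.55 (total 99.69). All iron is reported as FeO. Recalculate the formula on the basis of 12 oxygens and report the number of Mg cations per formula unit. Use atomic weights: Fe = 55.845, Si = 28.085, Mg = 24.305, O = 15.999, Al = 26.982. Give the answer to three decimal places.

5.33 wt% MgO ÷ 40.304 g/mol = 0.13224 mol, giving 0.13224 Mg and 0.13224 O.
35.44 wt% FeO ÷ 71.844 g/mol = 0.49329 mol, giving 0.49329 Fe and 0.49329 O.
21.37 wt% Al2O3 ÷ 101.961 g/mol = 0.20959 mol, giving 0.41918 Al and 0.62877 O.
37.55 wt% SiO2 ÷ 60.083 g/mol = 0.62497 mol, giving 0.62497 Si and 1.24994 O.
Oxygen sums to 2.50424; scaling by 12/2.50424 = 4.79187 puts the formula on 12 O.
Mg: 0.13224 × 4.79187 = 0.634 atoms per formula unit.

0.634 Mg apfu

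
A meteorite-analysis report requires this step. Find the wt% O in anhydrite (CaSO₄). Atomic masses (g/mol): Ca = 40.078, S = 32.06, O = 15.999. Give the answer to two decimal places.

47.01 weight percent

Molar mass of CaSO₄: 1*40.078 + 1*32.06 + 4*15.999 = 136.134 g/mol.
Mass of O per formula unit: 4 × 15.999 = 63.996 g.
Weight fraction O = 63.996 / 136.134 = 0.4701.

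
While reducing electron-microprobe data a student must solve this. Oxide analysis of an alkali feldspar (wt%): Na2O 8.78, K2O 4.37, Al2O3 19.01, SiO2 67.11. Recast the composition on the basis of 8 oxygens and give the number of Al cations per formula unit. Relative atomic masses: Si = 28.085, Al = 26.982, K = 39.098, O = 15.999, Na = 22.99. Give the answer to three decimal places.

1.001 Al apfu

8.78 wt% Na2O ÷ 61.979 g/mol = 0.14166 mol, giving 0.28332 Na and 0.14166 O.
4.37 wt% K2O ÷ 94.195 g/mol = 0.04639 mol, giving 0.09278 K and 0.04639 O.
19.01 wt% Al2O3 ÷ 101.961 g/mol = 0.18644 mol, giving 0.37288 Al and 0.55932 O.
67.11 wt% SiO2 ÷ 60.083 g/mol = 1.11695 mol, giving 1.11695 Si and 2.23390 O.
Oxygen sums to 2.98127; scaling by 8/2.98127 = 2.68342 puts the formula on 8 O.
Al: 0.37288 × 2.68342 = 1.001 atoms per formula unit.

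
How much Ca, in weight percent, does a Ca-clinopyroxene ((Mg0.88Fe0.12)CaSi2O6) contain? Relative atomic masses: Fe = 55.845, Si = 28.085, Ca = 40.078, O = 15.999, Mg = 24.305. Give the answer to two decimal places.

18.19 weight percent

Molar mass of (Mg0.88Fe0.12)CaSi2O6: 0.88·24.305 + 0.12·55.845 + 1·40.078 + 2·28.085 + 6·15.999 = 220.332 g/mol.
Mass of Ca per formula unit: 1 × 40.078 = 40.078 g.
Weight fraction Ca = 40.078 / 220.332 = 0.1819.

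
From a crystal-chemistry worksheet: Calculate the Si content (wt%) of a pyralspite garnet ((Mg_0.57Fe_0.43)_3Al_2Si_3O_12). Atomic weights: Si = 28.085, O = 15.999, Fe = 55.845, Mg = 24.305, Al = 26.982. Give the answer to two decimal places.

18.98 wt%

M((Mg_0.57Fe_0.43)_3Al_2Si_3O_12) = 443.809 g/mol.
Si contributes 3 × 28.085 = 84.255 g per mole.
84.255/443.809 = 0.1898 → 18.98%.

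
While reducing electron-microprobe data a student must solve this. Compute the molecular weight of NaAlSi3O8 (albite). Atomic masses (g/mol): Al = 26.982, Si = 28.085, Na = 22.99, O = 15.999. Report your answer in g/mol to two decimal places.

262.22 g/mol

M = 1(22.99) + 1(26.982) + 3(28.085) + 8(15.999)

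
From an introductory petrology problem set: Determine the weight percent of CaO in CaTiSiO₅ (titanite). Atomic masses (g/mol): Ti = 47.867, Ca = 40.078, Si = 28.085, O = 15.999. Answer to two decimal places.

28.61 wt%

Formula mass = 196.025 g/mol.
1 Ca → 1.0000 mol CaO per formula unit; M(CaO) = 56.077, so CaO mass = 56.077 g.
56.077/196.025 × 100 = 28.61 wt%.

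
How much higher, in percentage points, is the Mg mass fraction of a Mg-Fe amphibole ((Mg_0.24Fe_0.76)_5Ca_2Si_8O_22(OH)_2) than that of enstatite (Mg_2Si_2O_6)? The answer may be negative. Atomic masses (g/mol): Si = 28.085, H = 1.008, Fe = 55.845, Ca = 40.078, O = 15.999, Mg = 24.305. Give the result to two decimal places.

M((Mg_0.24Fe_0.76)_5Ca_2Si_8O_22(OH)_2) = 932.205 g/mol, so wt% Mg = 29.166/932.205 × 100 = 3.13%.
M(Mg_2Si_2O_6) = 200.774 g/mol, so wt% Mg = 48.610/200.774 × 100 = 24.21%.
3.13 − 24.21 = -21.08 pp.

-21.08 percentage points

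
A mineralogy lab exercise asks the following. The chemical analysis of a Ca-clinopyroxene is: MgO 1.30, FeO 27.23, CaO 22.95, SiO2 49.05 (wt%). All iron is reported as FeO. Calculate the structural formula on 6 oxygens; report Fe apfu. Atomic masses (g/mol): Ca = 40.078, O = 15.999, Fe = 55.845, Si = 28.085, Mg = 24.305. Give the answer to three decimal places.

0.927 Fe apfu

1.30 wt% MgO ÷ 40.304 g/mol = 0.03225 mol, giving 0.03225 Mg and 0.03225 O.
27.23 wt% FeO ÷ 71.844 g/mol = 0.37902 mol, giving 0.37902 Fe and 0.37902 O.
22.95 wt% CaO ÷ 56.077 g/mol = 0.40926 mol, giving 0.40926 Ca and 0.40926 O.
49.05 wt% SiO2 ÷ 60.083 g/mol = 0.81637 mol, giving 0.81637 Si and 1.63274 O.
Oxygen sums to 2.45327; scaling by 6/2.45327 = 2.44572 puts the formula on 6 O.
Fe: 0.37902 × 2.44572 = 0.927 atoms per formula unit.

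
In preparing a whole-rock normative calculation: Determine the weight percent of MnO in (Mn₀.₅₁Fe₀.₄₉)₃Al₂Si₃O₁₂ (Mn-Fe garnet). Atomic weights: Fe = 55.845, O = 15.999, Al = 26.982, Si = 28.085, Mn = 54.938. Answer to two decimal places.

Formula mass = 496.354 g/mol.
1.53 Mn → 1.5300 mol MnO per formula unit; M(MnO) = 70.937, so MnO mass = 108.534 g.
108.534/496.354 × 100 = 21.87 wt%.

21.87 wt%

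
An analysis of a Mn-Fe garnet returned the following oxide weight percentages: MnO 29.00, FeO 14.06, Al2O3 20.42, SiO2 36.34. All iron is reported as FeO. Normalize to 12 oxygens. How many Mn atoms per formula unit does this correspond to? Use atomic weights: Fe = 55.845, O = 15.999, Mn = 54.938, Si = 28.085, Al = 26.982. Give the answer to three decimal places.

29.00 wt% MnO ÷ 70.937 g/mol = 0.40881 mol, giving 0.40881 Mn and 0.40881 O.
14.06 wt% FeO ÷ 71.844 g/mol = 0.19570 mol, giving 0.19570 Fe and 0.19570 O.
20.42 wt% Al2O3 ÷ 101.961 g/mol = 0.20027 mol, giving 0.40054 Al and 0.60081 O.
36.34 wt% SiO2 ÷ 60.083 g/mol = 0.60483 mol, giving 0.60483 Si and 1.20966 O.
Oxygen sums to 2.41498; scaling by 12/2.41498 = 4.96899 puts the formula on 12 O.
Mn: 0.40881 × 4.96899 = 2.031 atoms per formula unit.

2.031 Mn apfu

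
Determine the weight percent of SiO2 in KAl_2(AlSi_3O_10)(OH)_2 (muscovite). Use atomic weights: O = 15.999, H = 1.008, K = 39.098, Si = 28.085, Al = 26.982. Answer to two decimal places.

Molar mass of KAl_2(AlSi_3O_10)(OH)_2 = 1×39.098 + 3×26.982 + 3×28.085 + 12×15.999 + 2×1.008 = 398.303 g/mol.
Each formula unit contains 3 Si, equivalent to 3/1 = 3.0000 mol SiO2.
M(SiO2) = 1×28.085 + 2×15.999 = 60.083 g/mol.
Mass of SiO2 per formula unit = 3.0000 × 60.083 = 180.249 g.
SiO2 wt% = 180.249 / 398.303 × 100 = 45.25%.

45.25 wt%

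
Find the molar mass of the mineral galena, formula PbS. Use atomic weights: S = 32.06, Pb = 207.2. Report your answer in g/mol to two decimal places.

239.26 g/mol

M = 1(207.2) + 1(32.06)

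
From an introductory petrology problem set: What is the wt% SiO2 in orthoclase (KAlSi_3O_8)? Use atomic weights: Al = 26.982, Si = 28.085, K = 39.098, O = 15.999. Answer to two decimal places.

M(KAlSi_3O_8) = 278.327 g/mol; M(SiO2) = 60.083 g/mol.
Moles SiO2 per formula unit = 3 Si ÷ 1 = 3.0000.
SiO2 fraction = (3.0000 × 60.083) / 278.327 = 180.249/278.327 = 0.6476.

64.76 wt%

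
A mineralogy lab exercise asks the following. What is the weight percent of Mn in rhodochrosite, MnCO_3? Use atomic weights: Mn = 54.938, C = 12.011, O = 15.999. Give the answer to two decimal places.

47.79 weight percent

Formula mass = 1×54.938 + 1×12.011 + 3×15.999 = 114.946 g/mol, of which 54.938 g is Mn.
So Mn makes up 54.938/114.946 = 0.4779 of the mass, i.e. 47.79%.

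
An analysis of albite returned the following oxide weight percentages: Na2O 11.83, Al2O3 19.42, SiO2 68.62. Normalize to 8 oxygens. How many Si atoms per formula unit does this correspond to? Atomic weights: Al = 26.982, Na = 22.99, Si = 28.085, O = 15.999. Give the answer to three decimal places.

Na2O: 11.83/61.979 = 0.19087 mol → 0.38174 mol Na, 0.19087 mol O.
Al2O3: 19.42/101.961 = 0.19046 mol → 0.38092 mol Al, 0.57138 mol O.
SiO2: 68.62/60.083 = 1.14209 mol → 1.14209 mol Si, 2.28418 mol O.
Total oxygen = 3.04643 mol. Normalization factor = 8/3.04643 = 2.62602.
Si per 8 O = 1.14209 × 2.62602 = 2.999.

2.999 Si apfu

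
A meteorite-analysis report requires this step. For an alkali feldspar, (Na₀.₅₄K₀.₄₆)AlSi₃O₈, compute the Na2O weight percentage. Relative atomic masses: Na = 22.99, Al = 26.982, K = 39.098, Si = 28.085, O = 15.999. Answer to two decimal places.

Formula mass = 269.629 g/mol.
0.54 Na → 0.2700 mol Na2O per formula unit; M(Na2O) = 61.979, so Na2O mass = 16.734 g.
16.734/269.629 × 100 = 6.21 wt%.

6.21 wt%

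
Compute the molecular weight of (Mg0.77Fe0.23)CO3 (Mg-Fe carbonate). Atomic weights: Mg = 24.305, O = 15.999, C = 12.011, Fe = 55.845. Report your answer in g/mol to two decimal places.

91.57 g/mol

M = 0.77×24.305 + 0.23×55.845 + 1×12.011 + 3×15.999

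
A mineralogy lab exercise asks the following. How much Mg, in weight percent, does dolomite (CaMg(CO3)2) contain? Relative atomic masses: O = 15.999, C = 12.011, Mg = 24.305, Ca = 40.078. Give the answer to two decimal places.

13.18 weight percent

Molar mass of CaMg(CO3)2: 1*40.078 + 1*24.305 + 2*12.011 + 6*15.999 = 184.399 g/mol.
Mass of Mg per formula unit: 1 × 24.305 = 24.305 g.
Weight fraction Mg = 24.305 / 184.399 = 0.1318.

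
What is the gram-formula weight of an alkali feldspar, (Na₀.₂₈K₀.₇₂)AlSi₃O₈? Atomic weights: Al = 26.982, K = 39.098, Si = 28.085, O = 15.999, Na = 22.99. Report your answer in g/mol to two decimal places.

273.82 g/mol

The formula mass is the sum 0.28×22.99 + 0.72×39.098 + 1×26.982 + 3×28.085 + 8×15.999.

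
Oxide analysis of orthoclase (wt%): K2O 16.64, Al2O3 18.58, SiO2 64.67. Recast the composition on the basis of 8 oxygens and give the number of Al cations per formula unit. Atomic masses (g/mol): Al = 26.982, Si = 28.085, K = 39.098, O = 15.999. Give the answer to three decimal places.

1.014 Al apfu

16.64 wt% K2O ÷ 94.195 g/mol = 0.17665 mol, giving 0.35330 K and 0.17665 O.
18.58 wt% Al2O3 ÷ 101.961 g/mol = 0.18223 mol, giving 0.36446 Al and 0.54669 O.
64.67 wt% SiO2 ÷ 60.083 g/mol = 1.07634 mol, giving 1.07634 Si and 2.15268 O.
Oxygen sums to 2.87602; scaling by 8/2.87602 = 2.78162 puts the formula on 8 O.
Al: 0.36446 × 2.78162 = 1.014 atoms per formula unit.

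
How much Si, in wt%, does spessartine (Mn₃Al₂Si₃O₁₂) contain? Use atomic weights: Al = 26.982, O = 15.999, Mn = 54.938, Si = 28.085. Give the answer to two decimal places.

Formula mass = 3·54.938 + 2·26.982 + 3·28.085 + 12·15.999 = 495.021 g/mol, of which 84.255 g is Si.
So Si makes up 84.255/495.021 = 0.1702 of the mass, i.e. 17.02%.

17.02 wt%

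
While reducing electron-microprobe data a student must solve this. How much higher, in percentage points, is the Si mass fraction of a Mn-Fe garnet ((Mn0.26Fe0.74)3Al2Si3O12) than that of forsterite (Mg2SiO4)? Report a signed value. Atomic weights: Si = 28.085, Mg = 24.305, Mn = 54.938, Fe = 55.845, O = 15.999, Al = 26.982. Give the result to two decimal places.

-3.01 percentage points

Si in (Mn0.26Fe0.74)3Al2Si3O12: molar mass 497.035 g/mol; 3×28.085 = 84.255 g → 16.95 wt%.
Si in Mg2SiO4: molar mass 140.691 g/mol; 1×28.085 = 28.085 g → 19.96 wt%.
Difference = 16.95 − 19.96 = -3.01 percentage points.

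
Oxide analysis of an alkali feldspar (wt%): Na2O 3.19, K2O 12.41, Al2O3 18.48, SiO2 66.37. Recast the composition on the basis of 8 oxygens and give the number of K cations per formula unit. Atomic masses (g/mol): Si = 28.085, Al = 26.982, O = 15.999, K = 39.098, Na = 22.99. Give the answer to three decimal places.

0.718 K apfu

Na2O: 3.19/61.979 = 0.05147 mol → 0.10294 mol Na, 0.05147 mol O.
K2O: 12.41/94.195 = 0.13175 mol → 0.26350 mol K, 0.13175 mol O.
Al2O3: 18.48/101.961 = 0.18125 mol → 0.36250 mol Al, 0.54375 mol O.
SiO2: 66.37/60.083 = 1.10464 mol → 1.10464 mol Si, 2.20928 mol O.
Total oxygen = 2.93625 mol. Normalization factor = 8/2.93625 = 2.72456.
K per 8 O = 0.26350 × 2.72456 = 0.718.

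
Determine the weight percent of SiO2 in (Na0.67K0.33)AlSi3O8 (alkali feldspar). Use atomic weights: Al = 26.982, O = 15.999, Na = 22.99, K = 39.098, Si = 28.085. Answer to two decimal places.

67.37 wt%

M((Na0.67K0.33)AlSi3O8) = 267.535 g/mol; M(SiO2) = 60.083 g/mol.
Moles SiO2 per formula unit = 3 Si ÷ 1 = 3.0000.
SiO2 fraction = (3.0000 × 60.083) / 267.535 = 180.249/267.535 = 0.6737.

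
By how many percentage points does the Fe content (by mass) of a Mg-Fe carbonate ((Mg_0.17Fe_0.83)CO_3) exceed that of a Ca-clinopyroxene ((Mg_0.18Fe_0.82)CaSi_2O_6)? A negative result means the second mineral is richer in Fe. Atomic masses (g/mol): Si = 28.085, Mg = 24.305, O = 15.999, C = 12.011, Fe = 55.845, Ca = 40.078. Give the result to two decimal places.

23.06 percentage points

M((Mg_0.17Fe_0.83)CO_3) = 110.491 g/mol, so wt% Fe = 46.351/110.491 × 100 = 41.95%.
M((Mg_0.18Fe_0.82)CaSi_2O_6) = 242.410 g/mol, so wt% Fe = 45.793/242.410 × 100 = 18.89%.
41.95 − 18.89 = 23.06 pp.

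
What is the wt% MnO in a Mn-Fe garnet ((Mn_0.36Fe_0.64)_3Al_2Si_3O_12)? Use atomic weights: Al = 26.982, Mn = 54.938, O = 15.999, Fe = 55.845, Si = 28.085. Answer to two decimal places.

M((Mn_0.36Fe_0.64)_3Al_2Si_3O_12) = 496.762 g/mol; M(MnO) = 70.937 g/mol.
Moles MnO per formula unit = 1.08 Mn ÷ 1 = 1.0800.
MnO fraction = (1.0800 × 70.937) / 496.762 = 76.612/496.762 = 0.1542.

15.42 wt%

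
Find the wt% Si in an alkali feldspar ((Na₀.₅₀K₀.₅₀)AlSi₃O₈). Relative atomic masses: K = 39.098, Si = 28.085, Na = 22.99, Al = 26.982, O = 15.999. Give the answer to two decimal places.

Formula mass = 0.50*22.99 + 0.50*39.098 + 1*26.982 + 3*28.085 + 8*15.999 = 270.273 g/mol, of which 84.255 g is Si.
So Si makes up 84.255/270.273 = 0.3117 of the mass, i.e. 31.17%.

31.17 weight percent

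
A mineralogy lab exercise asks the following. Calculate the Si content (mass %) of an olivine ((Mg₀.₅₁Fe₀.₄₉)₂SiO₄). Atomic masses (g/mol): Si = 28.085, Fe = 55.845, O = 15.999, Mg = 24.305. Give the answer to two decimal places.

Molar mass of (Mg₀.₅₁Fe₀.₄₉)₂SiO₄: 1.02·24.305 + 0.98·55.845 + 1·28.085 + 4·15.999 = 171.600 g/mol.
Mass of Si per formula unit: 1 × 28.085 = 28.085 g.
Weight fraction Si = 28.085 / 171.600 = 0.1637.

16.37 mass %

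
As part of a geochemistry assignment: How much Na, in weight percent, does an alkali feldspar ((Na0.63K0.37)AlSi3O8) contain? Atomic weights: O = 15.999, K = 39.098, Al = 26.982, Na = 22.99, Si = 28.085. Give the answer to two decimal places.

5.40 weight percent

Molar mass of (Na0.63K0.37)AlSi3O8: 0.63·22.99 + 0.37·39.098 + 1·26.982 + 3·28.085 + 8·15.999 = 268.179 g/mol.
Mass of Na per formula unit: 0.63 × 22.99 = 14.484 g.
Weight fraction Na = 14.484 / 268.179 = 0.0540.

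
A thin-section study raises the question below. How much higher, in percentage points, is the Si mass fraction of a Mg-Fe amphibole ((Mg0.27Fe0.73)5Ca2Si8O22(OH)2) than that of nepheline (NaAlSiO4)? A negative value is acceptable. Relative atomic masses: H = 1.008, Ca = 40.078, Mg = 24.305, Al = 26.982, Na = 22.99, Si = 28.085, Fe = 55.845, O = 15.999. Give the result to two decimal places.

Si in (Mg0.27Fe0.73)5Ca2Si8O22(OH)2: molar mass 927.474 g/mol; 8×28.085 = 224.680 g → 24.22 wt%.
Si in NaAlSiO4: molar mass 142.053 g/mol; 1×28.085 = 28.085 g → 19.77 wt%.
Difference = 24.22 − 19.77 = 4.45 percentage points.

4.45 percentage points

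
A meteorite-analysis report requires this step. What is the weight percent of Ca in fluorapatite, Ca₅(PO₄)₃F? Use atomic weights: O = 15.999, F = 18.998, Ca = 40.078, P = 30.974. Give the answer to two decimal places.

Molar mass of Ca₅(PO₄)₃F: 5·40.078 + 3·30.974 + 12·15.999 + 1·18.998 = 504.298 g/mol.
Mass of Ca per formula unit: 5 × 40.078 = 200.390 g.
Weight fraction Ca = 200.390 / 504.298 = 0.3974.

39.74 mass %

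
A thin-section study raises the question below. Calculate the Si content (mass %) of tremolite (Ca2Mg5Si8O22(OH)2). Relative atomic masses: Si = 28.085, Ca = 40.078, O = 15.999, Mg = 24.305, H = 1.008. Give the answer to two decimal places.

Molar mass of Ca2Mg5Si8O22(OH)2: 2×40.078 + 5×24.305 + 8×28.085 + 24×15.999 + 2×1.008 = 812.353 g/mol.
Mass of Si per formula unit: 8 × 28.085 = 224.680 g.
Weight fraction Si = 224.680 / 812.353 = 0.2766.

27.66 mass %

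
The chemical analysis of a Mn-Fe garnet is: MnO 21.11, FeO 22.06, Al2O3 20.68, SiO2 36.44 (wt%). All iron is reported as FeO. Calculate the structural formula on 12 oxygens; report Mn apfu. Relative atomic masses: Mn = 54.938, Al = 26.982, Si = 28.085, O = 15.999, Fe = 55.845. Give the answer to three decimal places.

1.472 Mn apfu

21.11 wt% MnO ÷ 70.937 g/mol = 0.29759 mol, giving 0.29759 Mn and 0.29759 O.
22.06 wt% FeO ÷ 71.844 g/mol = 0.30705 mol, giving 0.30705 Fe and 0.30705 O.
20.68 wt% Al2O3 ÷ 101.961 g/mol = 0.20282 mol, giving 0.40564 Al and 0.60846 O.
36.44 wt% SiO2 ÷ 60.083 g/mol = 0.60649 mol, giving 0.60649 Si and 1.21298 O.
Oxygen sums to 2.42608; scaling by 12/2.42608 = 4.94625 puts the formula on 12 O.
Mn: 0.29759 × 4.94625 = 1.472 atoms per formula unit.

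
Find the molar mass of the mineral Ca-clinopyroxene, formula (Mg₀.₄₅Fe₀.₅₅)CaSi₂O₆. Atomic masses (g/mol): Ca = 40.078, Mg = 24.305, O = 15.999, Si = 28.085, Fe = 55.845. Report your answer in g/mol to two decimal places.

233.89 g/mol

M = 0.45*24.305 + 0.55*55.845 + 1*40.078 + 2*28.085 + 6*15.999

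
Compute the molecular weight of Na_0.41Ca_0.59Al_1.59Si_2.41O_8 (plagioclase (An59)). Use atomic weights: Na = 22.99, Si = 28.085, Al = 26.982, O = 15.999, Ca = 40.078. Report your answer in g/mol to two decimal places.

271.65 g/mol

The formula mass is the sum 0.41×22.99 + 0.59×40.078 + 1.59×26.982 + 2.41×28.085 + 8×15.999.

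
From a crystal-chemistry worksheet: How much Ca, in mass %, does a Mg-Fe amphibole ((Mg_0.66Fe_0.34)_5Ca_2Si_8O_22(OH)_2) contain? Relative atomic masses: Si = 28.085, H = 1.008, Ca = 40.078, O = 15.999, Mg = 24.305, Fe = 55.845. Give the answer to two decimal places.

9.26 mass %

Molar mass of (Mg_0.66Fe_0.34)_5Ca_2Si_8O_22(OH)_2: 3.30*24.305 + 1.70*55.845 + 2*40.078 + 8*28.085 + 24*15.999 + 2*1.008 = 865.971 g/mol.
Mass of Ca per formula unit: 2 × 40.078 = 80.156 g.
Weight fraction Ca = 80.156 / 865.971 = 0.0926.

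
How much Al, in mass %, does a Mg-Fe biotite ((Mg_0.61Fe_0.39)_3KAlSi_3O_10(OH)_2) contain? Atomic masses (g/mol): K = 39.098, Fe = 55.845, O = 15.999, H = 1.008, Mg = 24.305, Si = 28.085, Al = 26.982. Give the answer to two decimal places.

5.94 mass %

Formula mass = 1.83·24.305 + 1.17·55.845 + 1·39.098 + 1·26.982 + 3·28.085 + 12·15.999 + 2·1.008 = 454.156 g/mol, of which 26.982 g is Al.
So Al makes up 26.982/454.156 = 0.0594 of the mass, i.e. 5.94%.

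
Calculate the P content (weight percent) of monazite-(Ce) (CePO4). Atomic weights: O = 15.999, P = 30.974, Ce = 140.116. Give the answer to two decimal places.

Molar mass of CePO4: 1×140.116 + 1×30.974 + 4×15.999 = 235.086 g/mol.
Mass of P per formula unit: 1 × 30.974 = 30.974 g.
Weight fraction P = 30.974 / 235.086 = 0.1318.

13.18 weight percent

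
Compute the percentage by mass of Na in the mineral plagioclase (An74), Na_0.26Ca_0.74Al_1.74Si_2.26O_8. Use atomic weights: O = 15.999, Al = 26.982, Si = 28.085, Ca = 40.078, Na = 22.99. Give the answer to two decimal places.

Molar mass of Na_0.26Ca_0.74Al_1.74Si_2.26O_8: 0.26*22.99 + 0.74*40.078 + 1.74*26.982 + 2.26*28.085 + 8*15.999 = 274.048 g/mol.
Mass of Na per formula unit: 0.26 × 22.99 = 5.977 g.
Weight fraction Na = 5.977 / 274.048 = 0.0218.

2.18 mass %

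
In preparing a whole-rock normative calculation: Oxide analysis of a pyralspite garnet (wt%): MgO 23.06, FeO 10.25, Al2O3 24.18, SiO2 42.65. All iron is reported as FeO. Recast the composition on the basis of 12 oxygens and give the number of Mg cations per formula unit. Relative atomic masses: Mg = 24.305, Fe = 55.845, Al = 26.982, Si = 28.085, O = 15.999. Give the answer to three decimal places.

23.06 wt% MgO ÷ 40.304 g/mol = 0.57215 mol, giving 0.57215 Mg and 0.57215 O.
10.25 wt% FeO ÷ 71.844 g/mol = 0.14267 mol, giving 0.14267 Fe and 0.14267 O.
24.18 wt% Al2O3 ÷ 101.961 g/mol = 0.23715 mol, giving 0.47430 Al and 0.71145 O.
42.65 wt% SiO2 ÷ 60.083 g/mol = 0.70985 mol, giving 0.70985 Si and 1.41970 O.
Oxygen sums to 2.84597; scaling by 12/2.84597 = 4.21649 puts the formula on 12 O.
Mg: 0.57215 × 4.21649 = 2.412 atoms per formula unit.

2.412 Mg apfu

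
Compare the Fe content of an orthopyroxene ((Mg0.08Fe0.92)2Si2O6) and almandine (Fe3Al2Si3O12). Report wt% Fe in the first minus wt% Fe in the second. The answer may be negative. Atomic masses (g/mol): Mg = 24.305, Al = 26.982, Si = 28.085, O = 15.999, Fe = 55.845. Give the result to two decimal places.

6.04 percentage points

Fe in (Mg0.08Fe0.92)2Si2O6: molar mass 258.808 g/mol; 1.84×55.845 = 102.755 g → 39.70 wt%.
Fe in Fe3Al2Si3O12: molar mass 497.742 g/mol; 3×55.845 = 167.535 g → 33.66 wt%.
Difference = 39.70 − 33.66 = 6.04 percentage points.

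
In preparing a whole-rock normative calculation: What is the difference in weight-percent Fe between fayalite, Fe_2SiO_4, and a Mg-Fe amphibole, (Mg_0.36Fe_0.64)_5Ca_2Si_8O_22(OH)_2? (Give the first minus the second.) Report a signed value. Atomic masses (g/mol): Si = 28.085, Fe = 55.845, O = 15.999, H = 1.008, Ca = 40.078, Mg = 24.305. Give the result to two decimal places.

35.24 percentage points

First mineral: 111.690 g Fe in 203.771 g formula = 54.81 wt% Fe.
Second mineral: 178.704 g Fe in 913.281 g formula = 19.57 wt% Fe.
54.81% − 19.57% gives a difference of 35.24 percentage points.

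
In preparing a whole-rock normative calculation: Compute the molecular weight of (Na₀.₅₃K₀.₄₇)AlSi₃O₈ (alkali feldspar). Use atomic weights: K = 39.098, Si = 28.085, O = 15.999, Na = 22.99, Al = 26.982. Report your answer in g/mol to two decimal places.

Na: 0.53 × 22.99 = 12.1847
K: 0.47 × 39.098 = 18.3761
Al: 1 × 26.982 = 26.9820
Si: 3 × 28.085 = 84.2550
O: 8 × 15.999 = 127.9920
Summing the contributions gives the formula mass.

269.79 g/mol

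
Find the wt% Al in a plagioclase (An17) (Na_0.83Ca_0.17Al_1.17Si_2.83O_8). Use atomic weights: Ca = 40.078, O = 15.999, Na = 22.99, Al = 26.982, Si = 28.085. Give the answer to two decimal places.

11.92 weight percent

Formula mass = 0.83*22.99 + 0.17*40.078 + 1.17*26.982 + 2.83*28.085 + 8*15.999 = 264.936 g/mol, of which 31.569 g is Al.
So Al makes up 31.569/264.936 = 0.1192 of the mass, i.e. 11.92%.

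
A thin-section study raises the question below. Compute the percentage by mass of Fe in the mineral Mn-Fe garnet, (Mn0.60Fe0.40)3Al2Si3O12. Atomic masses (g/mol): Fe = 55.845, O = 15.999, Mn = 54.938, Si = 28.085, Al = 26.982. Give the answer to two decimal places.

M((Mn0.60Fe0.40)3Al2Si3O12) = 496.109 g/mol.
Fe contributes 1.20 × 55.845 = 67.014 g per mole.
67.014/496.109 = 0.1351 → 13.51%.

13.51 weight percent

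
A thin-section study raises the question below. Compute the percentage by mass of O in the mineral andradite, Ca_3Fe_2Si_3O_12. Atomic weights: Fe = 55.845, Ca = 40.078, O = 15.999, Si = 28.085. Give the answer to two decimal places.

Molar mass of Ca_3Fe_2Si_3O_12: 3·40.078 + 2·55.845 + 3·28.085 + 12·15.999 = 508.167 g/mol.
Mass of O per formula unit: 12 × 15.999 = 191.988 g.
Weight fraction O = 191.988 / 508.167 = 0.3778.

37.78 wt%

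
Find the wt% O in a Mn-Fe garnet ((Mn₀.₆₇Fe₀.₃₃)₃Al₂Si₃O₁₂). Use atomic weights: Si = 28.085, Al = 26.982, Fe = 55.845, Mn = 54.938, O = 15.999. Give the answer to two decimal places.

Formula mass = 2.01×54.938 + 0.99×55.845 + 2×26.982 + 3×28.085 + 12×15.999 = 495.919 g/mol, of which 191.988 g is O.
So O makes up 191.988/495.919 = 0.3871 of the mass, i.e. 38.71%.

38.71 mass %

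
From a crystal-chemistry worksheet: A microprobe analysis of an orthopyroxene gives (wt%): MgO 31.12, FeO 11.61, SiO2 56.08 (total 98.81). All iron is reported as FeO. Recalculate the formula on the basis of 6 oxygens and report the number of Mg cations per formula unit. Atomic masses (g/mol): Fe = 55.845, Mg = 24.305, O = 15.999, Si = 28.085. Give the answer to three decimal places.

1.654 Mg apfu

31.12 wt% MgO ÷ 40.304 g/mol = 0.77213 mol, giving 0.77213 Mg and 0.77213 O.
11.61 wt% FeO ÷ 71.844 g/mol = 0.16160 mol, giving 0.16160 Fe and 0.16160 O.
56.08 wt% SiO2 ÷ 60.083 g/mol = 0.93338 mol, giving 0.93338 Si and 1.86676 O.
Oxygen sums to 2.80049; scaling by 6/2.80049 = 2.14248 puts the formula on 6 O.
Mg: 0.77213 × 2.14248 = 1.654 atoms per formula unit.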